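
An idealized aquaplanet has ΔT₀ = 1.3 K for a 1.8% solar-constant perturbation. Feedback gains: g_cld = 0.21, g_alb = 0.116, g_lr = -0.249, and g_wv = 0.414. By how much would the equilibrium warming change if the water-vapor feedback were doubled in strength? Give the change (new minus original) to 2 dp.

Original: g = 0.491, ΔT = 1.3/(1−0.491) = 2.5540 K.
With doubled water-vapor: g' = 0.905, ΔT' = 1.3/(1−0.905) = 13.6842 K.
Change = 13.6842 − 2.5540 = 11.13 K.

11.13 K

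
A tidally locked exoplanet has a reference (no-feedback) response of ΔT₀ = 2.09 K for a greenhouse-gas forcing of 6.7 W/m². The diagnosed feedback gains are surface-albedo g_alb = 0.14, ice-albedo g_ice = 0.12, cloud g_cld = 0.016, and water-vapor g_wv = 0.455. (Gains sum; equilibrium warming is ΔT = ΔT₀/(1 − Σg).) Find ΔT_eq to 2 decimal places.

Total gain g = 0.14 + 0.12 + 0.016 + 0.455 = 0.731.
Amplification A = 1/(1 − 0.731) = 3.717.
ΔT = 2.09 × 3.717 = 7.77 K.

7.77 K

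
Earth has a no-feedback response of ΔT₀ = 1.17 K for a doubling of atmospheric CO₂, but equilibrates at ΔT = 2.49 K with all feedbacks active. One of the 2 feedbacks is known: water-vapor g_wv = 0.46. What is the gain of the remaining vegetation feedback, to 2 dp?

Amplification A = ΔT/ΔT₀ = 2.49/1.17 = 2.128.
Total gain g = 1 − 1/A = 1 − 1/2.128 = 0.5301.
The known gain is 0.46.
g_veg = 0.5301 − 0.46 = 0.07.

0.07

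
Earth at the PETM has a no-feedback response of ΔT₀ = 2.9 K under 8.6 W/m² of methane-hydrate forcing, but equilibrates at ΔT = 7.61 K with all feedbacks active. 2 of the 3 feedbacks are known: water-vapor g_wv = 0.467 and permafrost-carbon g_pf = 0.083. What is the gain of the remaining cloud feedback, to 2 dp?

Amplification A = ΔT/ΔT₀ = 7.61/2.9 = 2.624.
Total gain g = 1 − 1/A = 1 − 1/2.624 = 0.6189.
Known gains sum to 0.467 + 0.083 = 0.55.
g_cld = 0.6189 − 0.55 = 0.07.

0.07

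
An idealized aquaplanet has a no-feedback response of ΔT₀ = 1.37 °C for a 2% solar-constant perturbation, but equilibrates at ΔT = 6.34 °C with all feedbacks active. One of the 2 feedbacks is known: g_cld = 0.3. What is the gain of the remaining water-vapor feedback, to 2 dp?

0.48

Amplification A = ΔT/ΔT₀ = 6.34/1.37 = 4.628.
Total gain g = 1 − 1/A = 1 − 1/4.628 = 0.7839.
The known gain is 0.3.
g_wv = 0.7839 − 0.3 = 0.48.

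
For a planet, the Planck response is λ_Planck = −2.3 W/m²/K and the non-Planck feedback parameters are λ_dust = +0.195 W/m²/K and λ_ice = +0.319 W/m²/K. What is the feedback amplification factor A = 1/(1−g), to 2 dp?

Convert to gains: g_dust = 0.195/2.3 = 0.08478; g_ice = 0.319/2.3 = 0.1387.
Total gain g = 0.22348.
A = 1/(1 − 0.22348) = 1.29.

1.29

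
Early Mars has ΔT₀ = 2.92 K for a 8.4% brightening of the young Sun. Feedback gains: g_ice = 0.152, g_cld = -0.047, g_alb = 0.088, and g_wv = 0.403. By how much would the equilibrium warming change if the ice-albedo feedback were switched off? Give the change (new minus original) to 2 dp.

-1.98 K

Original: g = 0.596, ΔT = 2.92/(1−0.596) = 7.2277 K.
Without ice-albedo: g' = 0.444, ΔT' = 2.92/(1−0.444) = 5.2518 K.
Change = 5.2518 − 7.2277 = -1.98 K.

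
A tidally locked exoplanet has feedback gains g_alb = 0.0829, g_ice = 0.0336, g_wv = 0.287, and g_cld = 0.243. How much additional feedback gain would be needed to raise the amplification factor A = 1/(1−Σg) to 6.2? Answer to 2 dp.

Current total gain = 0.6465.
Target gain for A = 6.2: g* = 1 − 1/6.2 = 0.8387.
Additional gain needed = 0.8387 − 0.6465 = 0.19.

0.19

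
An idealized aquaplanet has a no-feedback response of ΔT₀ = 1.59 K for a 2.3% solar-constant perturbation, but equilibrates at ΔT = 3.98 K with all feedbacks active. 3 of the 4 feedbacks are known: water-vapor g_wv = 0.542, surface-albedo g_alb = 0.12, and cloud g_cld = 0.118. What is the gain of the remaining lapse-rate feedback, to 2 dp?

Amplification A = ΔT/ΔT₀ = 3.98/1.59 = 2.503.
Total gain g = 1 − 1/A = 1 − 1/2.503 = 0.6005.
Known gains sum to 0.542 + 0.12 + 0.118 = 0.78.
g_lr = 0.6005 − 0.78 = -0.18.

-0.18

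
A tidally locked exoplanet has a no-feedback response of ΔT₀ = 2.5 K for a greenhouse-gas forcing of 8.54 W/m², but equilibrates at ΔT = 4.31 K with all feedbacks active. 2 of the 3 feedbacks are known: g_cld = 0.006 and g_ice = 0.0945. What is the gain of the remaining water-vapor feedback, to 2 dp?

Amplification A = ΔT/ΔT₀ = 4.31/2.5 = 1.724.
Total gain g = 1 − 1/A = 1 − 1/1.724 = 0.42.
Known gains sum to 0.006 + 0.0945 = 0.1005.
g_wv = 0.42 − 0.1005 = 0.32.

0.32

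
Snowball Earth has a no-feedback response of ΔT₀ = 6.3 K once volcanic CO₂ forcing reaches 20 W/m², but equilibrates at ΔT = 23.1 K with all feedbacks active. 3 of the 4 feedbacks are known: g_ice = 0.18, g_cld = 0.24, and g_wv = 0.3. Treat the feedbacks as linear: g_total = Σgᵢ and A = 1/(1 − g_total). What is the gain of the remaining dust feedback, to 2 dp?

0.01

Amplification A = ΔT/ΔT₀ = 23.1/6.3 = 3.667.
Total gain g = 1 − 1/A = 1 − 1/3.667 = 0.7273.
Known gains sum to 0.18 + 0.24 + 0.3 = 0.72.
g_dust = 0.7273 − 0.72 = 0.01.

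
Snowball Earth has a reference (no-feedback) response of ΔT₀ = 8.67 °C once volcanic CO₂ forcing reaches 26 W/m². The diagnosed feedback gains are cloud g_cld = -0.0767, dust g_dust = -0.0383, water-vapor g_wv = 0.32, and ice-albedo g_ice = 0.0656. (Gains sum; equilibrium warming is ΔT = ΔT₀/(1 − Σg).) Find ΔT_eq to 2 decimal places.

11.89 °C

Total gain g = -0.0767 − 0.0383 + 0.32 + 0.0656 = 0.2706.
Amplification A = 1/(1 − 0.2706) = 1.371.
ΔT = 8.67 × 1.371 = 11.89 °C.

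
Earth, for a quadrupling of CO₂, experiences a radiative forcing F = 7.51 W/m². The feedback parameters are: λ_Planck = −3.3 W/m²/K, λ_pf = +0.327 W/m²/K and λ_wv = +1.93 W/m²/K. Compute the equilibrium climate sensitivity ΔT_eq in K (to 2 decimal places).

7.20 K

Net feedback parameter λ = (−3.3) + (+0.327) + (+1.93) = -1.043 W/m²/K.
ΔT = −F/λ = −7.51/(-1.043) = 7.20 K.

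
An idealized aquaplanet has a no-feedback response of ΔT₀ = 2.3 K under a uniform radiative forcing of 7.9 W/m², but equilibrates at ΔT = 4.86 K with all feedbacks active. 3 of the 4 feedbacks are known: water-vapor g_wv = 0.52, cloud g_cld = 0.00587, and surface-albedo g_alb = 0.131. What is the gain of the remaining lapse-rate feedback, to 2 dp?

-0.13

Amplification A = ΔT/ΔT₀ = 4.86/2.3 = 2.113.
Total gain g = 1 − 1/A = 1 − 1/2.113 = 0.5267.
Known gains sum to 0.52 + 0.00587 + 0.131 = 0.65687.
g_lr = 0.5267 − 0.65687 = -0.13.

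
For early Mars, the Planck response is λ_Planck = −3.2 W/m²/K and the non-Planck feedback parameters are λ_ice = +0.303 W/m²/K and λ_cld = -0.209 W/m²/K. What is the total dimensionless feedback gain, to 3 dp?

0.029

Convert to gains: g_ice = 0.303/3.2 = 0.09469; g_cld = -0.209/3.2 = -0.06531.
Total gain g = 0.02938.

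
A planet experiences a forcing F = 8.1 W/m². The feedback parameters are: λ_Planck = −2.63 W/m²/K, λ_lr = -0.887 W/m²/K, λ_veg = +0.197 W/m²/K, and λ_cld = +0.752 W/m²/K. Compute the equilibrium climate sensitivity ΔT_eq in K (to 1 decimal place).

Net feedback parameter λ = (−2.63) + (-0.887) + (+0.197) + (+0.752) = -2.568 W/m²/K.
ΔT = −F/λ = −8.1/(-2.568) = 3.2 K.

3.2 K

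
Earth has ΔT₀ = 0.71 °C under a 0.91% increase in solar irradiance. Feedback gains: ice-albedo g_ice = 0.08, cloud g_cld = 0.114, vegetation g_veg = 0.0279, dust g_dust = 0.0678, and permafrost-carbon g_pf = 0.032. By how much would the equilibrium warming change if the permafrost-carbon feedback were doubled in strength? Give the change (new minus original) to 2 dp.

Original: g = 0.3217, ΔT = 0.71/(1−0.3217) = 1.0467 °C.
With doubled permafrost-carbon: g' = 0.3537, ΔT' = 0.71/(1−0.3537) = 1.0986 °C.
Change = 1.0986 − 1.0467 = 0.05 °C.

0.05 °C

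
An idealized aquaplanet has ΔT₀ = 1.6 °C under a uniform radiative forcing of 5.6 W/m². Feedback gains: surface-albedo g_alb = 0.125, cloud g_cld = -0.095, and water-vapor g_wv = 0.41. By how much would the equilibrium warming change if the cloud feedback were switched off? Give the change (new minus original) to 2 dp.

0.58 °C

Original: g = 0.44, ΔT = 1.6/(1−0.44) = 2.8571 °C.
Without cloud: g' = 0.535, ΔT' = 1.6/(1−0.535) = 3.4409 °C.
Change = 3.4409 − 2.8571 = 0.58 °C.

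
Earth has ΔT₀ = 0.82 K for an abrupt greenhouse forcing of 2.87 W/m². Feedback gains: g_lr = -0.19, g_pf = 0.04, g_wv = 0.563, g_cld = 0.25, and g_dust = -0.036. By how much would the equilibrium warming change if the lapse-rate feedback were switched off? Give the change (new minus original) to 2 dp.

Original: g = 0.627, ΔT = 0.82/(1−0.627) = 2.1984 K.
Without lapse-rate: g' = 0.817, ΔT' = 0.82/(1−0.817) = 4.4809 K.
Change = 4.4809 − 2.1984 = 2.28 K.

2.28 K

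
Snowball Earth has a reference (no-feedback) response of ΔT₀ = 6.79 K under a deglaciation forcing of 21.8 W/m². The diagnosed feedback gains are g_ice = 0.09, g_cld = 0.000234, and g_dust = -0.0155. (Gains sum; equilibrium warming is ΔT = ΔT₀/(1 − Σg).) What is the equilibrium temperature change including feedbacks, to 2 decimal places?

7.34 K

Total gain g = 0.09 + 0.000234 − 0.0155 = 0.074734.
Amplification A = 1/(1 − 0.074734) = 1.081.
ΔT = 6.79 × 1.081 = 7.34 K.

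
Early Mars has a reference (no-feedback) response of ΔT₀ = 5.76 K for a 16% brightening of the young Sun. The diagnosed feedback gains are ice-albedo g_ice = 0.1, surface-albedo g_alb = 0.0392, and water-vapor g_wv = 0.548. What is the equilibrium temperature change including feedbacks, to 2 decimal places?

Total gain g = 0.1 + 0.0392 + 0.548 = 0.6872.
Amplification A = 1/(1 − 0.6872) = 3.197.
ΔT = 5.76 × 3.197 = 18.41 K.

18.41 K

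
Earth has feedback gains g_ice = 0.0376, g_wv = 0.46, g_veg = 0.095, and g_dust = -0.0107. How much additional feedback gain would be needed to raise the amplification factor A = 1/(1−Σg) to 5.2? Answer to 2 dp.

0.23

Current total gain = 0.5819.
Target gain for A = 5.2: g* = 1 − 1/5.2 = 0.8077.
Additional gain needed = 0.8077 − 0.5819 = 0.23.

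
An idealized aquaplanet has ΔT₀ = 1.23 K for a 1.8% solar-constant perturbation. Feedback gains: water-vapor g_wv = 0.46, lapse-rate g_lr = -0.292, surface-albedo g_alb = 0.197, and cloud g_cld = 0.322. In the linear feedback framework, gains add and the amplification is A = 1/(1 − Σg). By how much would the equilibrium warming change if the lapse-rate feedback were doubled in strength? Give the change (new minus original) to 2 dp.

-1.90 K

Original: g = 0.687, ΔT = 1.23/(1−0.687) = 3.9297 K.
With doubled lapse-rate: g' = 0.395, ΔT' = 1.23/(1−0.395) = 2.0331 K.
Change = 2.0331 − 3.9297 = -1.90 K.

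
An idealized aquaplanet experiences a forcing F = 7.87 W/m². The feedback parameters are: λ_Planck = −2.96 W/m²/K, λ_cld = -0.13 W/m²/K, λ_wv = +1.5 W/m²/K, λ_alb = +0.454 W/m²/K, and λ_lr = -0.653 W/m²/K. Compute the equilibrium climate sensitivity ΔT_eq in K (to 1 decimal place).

4.4 K

Net feedback parameter λ = (−2.96) + (-0.13) + (+1.5) + (+0.454) + (-0.653) = -1.789 W/m²/K.
ΔT = −F/λ = −7.87/(-1.789) = 4.4 K.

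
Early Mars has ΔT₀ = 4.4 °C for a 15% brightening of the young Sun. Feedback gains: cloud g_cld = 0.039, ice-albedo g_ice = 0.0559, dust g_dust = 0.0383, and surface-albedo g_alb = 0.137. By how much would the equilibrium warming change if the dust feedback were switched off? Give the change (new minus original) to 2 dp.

Original: g = 0.2702, ΔT = 4.4/(1−0.2702) = 6.0290 °C.
Without dust: g' = 0.2319, ΔT' = 4.4/(1−0.2319) = 5.7284 °C.
Change = 5.7284 − 6.0290 = -0.30 °C.

-0.30 °C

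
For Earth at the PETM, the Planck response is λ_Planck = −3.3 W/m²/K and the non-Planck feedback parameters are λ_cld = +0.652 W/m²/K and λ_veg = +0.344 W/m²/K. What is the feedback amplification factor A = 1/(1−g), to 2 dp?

1.43

Convert to gains: g_cld = 0.652/3.3 = 0.1976; g_veg = 0.344/3.3 = 0.1042.
Total gain g = 0.3018.
A = 1/(1 − 0.3018) = 1.43.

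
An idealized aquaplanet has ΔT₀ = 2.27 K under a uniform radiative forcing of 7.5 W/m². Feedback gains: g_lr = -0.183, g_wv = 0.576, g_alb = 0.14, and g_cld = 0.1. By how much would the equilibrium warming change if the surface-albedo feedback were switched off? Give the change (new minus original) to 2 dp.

Original: g = 0.633, ΔT = 2.27/(1−0.633) = 6.1853 K.
Without surface-albedo: g' = 0.493, ΔT' = 2.27/(1−0.493) = 4.4773 K.
Change = 4.4773 − 6.1853 = -1.71 K.

-1.71 K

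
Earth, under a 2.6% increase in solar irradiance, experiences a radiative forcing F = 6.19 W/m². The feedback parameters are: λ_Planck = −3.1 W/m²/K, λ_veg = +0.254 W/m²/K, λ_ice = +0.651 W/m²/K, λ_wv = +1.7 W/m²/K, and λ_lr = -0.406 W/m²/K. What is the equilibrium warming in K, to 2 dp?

6.87 K

Net feedback parameter λ = (−3.1) + (+0.254) + (+0.651) + (+1.7) + (-0.406) = -0.901 W/m²/K.
ΔT = −F/λ = −6.19/(-0.901) = 6.87 K.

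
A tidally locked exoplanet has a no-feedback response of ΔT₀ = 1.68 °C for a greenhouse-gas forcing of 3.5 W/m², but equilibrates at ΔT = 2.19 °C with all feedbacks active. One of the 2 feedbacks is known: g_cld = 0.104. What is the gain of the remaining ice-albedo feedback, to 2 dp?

Amplification A = ΔT/ΔT₀ = 2.19/1.68 = 1.304.
Total gain g = 1 − 1/A = 1 − 1/1.304 = 0.2331.
The known gain is 0.104.
g_ice = 0.2331 − 0.104 = 0.13.

0.13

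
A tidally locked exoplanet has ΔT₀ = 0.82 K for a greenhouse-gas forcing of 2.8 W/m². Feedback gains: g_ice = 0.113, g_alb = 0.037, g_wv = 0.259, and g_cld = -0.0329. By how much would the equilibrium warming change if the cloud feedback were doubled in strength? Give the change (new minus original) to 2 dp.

Original: g = 0.3761, ΔT = 0.82/(1−0.3761) = 1.3143 K.
With doubled cloud: g' = 0.3432, ΔT' = 0.82/(1−0.3432) = 1.2485 K.
Change = 1.2485 − 1.3143 = -0.07 K.

-0.07 K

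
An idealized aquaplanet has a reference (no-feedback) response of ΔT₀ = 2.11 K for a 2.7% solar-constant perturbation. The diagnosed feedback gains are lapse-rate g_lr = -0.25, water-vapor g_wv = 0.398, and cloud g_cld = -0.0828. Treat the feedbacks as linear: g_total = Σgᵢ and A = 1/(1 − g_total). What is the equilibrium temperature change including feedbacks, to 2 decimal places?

Total gain g = -0.25 + 0.398 − 0.0828 = 0.0652.
Amplification A = 1/(1 − 0.0652) = 1.07.
ΔT = 2.11 × 1.07 = 2.26 K.

2.26 K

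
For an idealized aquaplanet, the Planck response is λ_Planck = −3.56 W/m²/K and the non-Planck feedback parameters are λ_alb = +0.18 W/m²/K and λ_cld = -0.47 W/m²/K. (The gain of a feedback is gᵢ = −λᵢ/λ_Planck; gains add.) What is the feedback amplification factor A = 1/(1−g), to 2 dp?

Convert to gains: g_alb = 0.18/3.56 = 0.05056; g_cld = -0.47/3.56 = -0.132.
Total gain g = -0.08144.
A = 1/(1 + 0.08144) = 0.92.

0.92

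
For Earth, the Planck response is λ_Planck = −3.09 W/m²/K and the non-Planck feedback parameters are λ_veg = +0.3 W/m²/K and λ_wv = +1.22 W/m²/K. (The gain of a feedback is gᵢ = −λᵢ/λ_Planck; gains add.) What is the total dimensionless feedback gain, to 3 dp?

0.492

Convert to gains: g_veg = 0.3/3.09 = 0.09709; g_wv = 1.22/3.09 = 0.3948.
Total gain g = 0.49189.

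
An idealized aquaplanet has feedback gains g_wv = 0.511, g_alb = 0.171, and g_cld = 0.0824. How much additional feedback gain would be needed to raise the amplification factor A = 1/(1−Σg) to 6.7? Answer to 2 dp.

0.09

Current total gain = 0.7644.
Target gain for A = 6.7: g* = 1 − 1/6.7 = 0.8507.
Additional gain needed = 0.8507 − 0.7644 = 0.09.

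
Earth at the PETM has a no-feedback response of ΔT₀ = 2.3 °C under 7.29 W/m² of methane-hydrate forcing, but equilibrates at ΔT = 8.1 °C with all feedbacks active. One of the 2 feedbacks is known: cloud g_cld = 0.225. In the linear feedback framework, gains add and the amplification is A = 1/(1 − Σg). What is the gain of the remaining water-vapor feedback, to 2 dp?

Amplification A = ΔT/ΔT₀ = 8.1/2.3 = 3.522.
Total gain g = 1 − 1/A = 1 − 1/3.522 = 0.7161.
The known gain is 0.225.
g_wv = 0.7161 − 0.225 = 0.49.

0.49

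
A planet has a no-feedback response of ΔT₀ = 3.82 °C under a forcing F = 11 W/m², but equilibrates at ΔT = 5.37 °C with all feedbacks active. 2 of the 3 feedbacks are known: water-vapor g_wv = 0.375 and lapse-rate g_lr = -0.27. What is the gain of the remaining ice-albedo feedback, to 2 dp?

Amplification A = ΔT/ΔT₀ = 5.37/3.82 = 1.406.
Total gain g = 1 − 1/A = 1 − 1/1.406 = 0.2888.
Known gains sum to 0.375 − 0.27 = 0.105.
g_ice = 0.2888 − 0.105 = 0.18.

0.18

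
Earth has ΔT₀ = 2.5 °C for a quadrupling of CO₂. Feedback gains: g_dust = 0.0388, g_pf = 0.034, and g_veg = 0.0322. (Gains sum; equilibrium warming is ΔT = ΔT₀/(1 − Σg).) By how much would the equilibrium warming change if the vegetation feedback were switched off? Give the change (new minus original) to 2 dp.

Original: g = 0.105, ΔT = 2.5/(1−0.105) = 2.7933 °C.
Without vegetation: g' = 0.0728, ΔT' = 2.5/(1−0.0728) = 2.6963 °C.
Change = 2.6963 − 2.7933 = -0.10 °C.

-0.10 °C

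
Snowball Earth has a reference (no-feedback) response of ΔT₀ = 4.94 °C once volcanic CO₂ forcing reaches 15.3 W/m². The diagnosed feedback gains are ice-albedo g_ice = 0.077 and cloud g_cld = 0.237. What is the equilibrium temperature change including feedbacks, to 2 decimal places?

Total gain g = 0.077 + 0.237 = 0.314.
Amplification A = 1/(1 − 0.314) = 1.458.
ΔT = 4.94 × 1.458 = 7.20 °C.

7.20 °C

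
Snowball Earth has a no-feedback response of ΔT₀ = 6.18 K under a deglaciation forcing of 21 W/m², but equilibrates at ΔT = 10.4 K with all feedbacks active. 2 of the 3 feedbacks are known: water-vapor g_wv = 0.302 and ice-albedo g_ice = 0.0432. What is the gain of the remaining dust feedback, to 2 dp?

Amplification A = ΔT/ΔT₀ = 10.4/6.18 = 1.683.
Total gain g = 1 − 1/A = 1 − 1/1.683 = 0.4058.
Known gains sum to 0.302 + 0.0432 = 0.3452.
g_dust = 0.4058 − 0.3452 = 0.06.

0.06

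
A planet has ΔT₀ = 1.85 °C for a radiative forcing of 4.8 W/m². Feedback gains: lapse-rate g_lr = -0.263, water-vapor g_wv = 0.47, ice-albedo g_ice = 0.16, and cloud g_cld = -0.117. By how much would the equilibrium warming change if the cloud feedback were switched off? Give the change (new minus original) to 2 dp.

0.46 °C

Original: g = 0.25, ΔT = 1.85/(1−0.25) = 2.4667 °C.
Without cloud: g' = 0.367, ΔT' = 1.85/(1−0.367) = 2.9226 °C.
Change = 2.9226 − 2.4667 = 0.46 °C.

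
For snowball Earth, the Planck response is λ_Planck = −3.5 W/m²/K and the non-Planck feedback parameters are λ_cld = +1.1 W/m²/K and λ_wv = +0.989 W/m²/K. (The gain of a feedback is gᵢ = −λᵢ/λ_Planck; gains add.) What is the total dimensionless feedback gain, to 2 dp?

0.60

Convert to gains: g_cld = 1.1/3.5 = 0.3143; g_wv = 0.989/3.5 = 0.2826.
Total gain g = 0.5969.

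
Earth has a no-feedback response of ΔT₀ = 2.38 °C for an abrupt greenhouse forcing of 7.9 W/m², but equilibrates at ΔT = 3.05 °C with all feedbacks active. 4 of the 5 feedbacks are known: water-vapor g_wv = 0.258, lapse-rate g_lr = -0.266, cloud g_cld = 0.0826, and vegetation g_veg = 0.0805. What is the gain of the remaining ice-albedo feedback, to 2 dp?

0.06

Amplification A = ΔT/ΔT₀ = 3.05/2.38 = 1.282.
Total gain g = 1 − 1/A = 1 − 1/1.282 = 0.22.
Known gains sum to 0.258 − 0.266 + 0.0826 + 0.0805 = 0.1551.
g_ice = 0.22 − 0.1551 = 0.06.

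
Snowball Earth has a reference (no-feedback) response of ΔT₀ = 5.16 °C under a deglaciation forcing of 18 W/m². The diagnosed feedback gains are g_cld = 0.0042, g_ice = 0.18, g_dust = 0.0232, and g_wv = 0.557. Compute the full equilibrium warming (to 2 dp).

21.90 °C

Total gain g = 0.0042 + 0.18 + 0.0232 + 0.557 = 0.7644.
Amplification A = 1/(1 − 0.7644) = 4.244.
ΔT = 5.16 × 4.244 = 21.90 °C.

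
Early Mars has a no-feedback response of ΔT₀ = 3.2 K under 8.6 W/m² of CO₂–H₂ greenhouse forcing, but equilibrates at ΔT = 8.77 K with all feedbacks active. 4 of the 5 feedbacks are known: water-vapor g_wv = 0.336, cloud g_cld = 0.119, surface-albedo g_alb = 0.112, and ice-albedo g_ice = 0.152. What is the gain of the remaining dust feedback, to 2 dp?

Amplification A = ΔT/ΔT₀ = 8.77/3.2 = 2.741.
Total gain g = 1 − 1/A = 1 − 1/2.741 = 0.6352.
Known gains sum to 0.336 + 0.119 + 0.112 + 0.152 = 0.719.
g_dust = 0.6352 − 0.719 = -0.08.

-0.08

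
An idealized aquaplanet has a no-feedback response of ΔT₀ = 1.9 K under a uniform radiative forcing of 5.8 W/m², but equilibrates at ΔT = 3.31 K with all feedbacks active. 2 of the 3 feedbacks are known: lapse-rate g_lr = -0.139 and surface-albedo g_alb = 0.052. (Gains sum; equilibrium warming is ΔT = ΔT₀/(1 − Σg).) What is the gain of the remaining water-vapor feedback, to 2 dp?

0.51

Amplification A = ΔT/ΔT₀ = 3.31/1.9 = 1.742.
Total gain g = 1 − 1/A = 1 − 1/1.742 = 0.4259.
Known gains sum to -0.139 + 0.052 = -0.087.
g_wv = 0.4259 + 0.087 = 0.51.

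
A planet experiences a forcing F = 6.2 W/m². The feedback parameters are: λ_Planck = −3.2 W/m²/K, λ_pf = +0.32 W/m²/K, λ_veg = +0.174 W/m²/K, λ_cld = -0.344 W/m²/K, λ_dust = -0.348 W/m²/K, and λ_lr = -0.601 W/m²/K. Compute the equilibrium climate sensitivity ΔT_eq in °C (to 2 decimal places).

Net feedback parameter λ = (−3.2) + (+0.32) + (+0.174) + (-0.344) + (-0.348) + (-0.601) = -3.999 W/m²/K.
ΔT = −F/λ = −6.2/(-3.999) = 1.55 °C.

1.55 °C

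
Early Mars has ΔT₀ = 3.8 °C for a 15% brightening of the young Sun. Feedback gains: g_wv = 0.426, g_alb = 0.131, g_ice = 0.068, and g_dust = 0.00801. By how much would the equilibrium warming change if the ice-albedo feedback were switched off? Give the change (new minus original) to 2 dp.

Original: g = 0.63301, ΔT = 3.8/(1−0.63301) = 10.3545 °C.
Without ice-albedo: g' = 0.56501, ΔT' = 3.8/(1−0.56501) = 8.7358 °C.
Change = 8.7358 − 10.3545 = -1.62 °C.

-1.62 °C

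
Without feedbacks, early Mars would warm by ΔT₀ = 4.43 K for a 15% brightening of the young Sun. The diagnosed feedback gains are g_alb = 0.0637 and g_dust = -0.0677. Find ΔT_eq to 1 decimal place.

4.4 K

Total gain g = 0.0637 − 0.0677 = -0.004.
Amplification A = 1/(1 + 0.004) = 0.996.
ΔT = 4.43 × 0.996 = 4.4 K.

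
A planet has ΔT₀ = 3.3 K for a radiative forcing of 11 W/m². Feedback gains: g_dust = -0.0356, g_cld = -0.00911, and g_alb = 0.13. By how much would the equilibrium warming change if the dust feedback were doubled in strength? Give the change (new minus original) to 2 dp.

Original: g = 0.08529, ΔT = 3.3/(1−0.08529) = 3.6077 K.
With doubled dust: g' = 0.04969, ΔT' = 3.3/(1−0.04969) = 3.4726 K.
Change = 3.4726 − 3.6077 = -0.14 K.

-0.14 K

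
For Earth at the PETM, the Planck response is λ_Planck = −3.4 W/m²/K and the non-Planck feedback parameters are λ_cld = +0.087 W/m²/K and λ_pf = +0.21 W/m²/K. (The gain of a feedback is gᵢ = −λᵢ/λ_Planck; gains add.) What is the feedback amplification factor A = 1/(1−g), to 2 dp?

Convert to gains: g_cld = 0.087/3.4 = 0.02559; g_pf = 0.21/3.4 = 0.06176.
Total gain g = 0.08735.
A = 1/(1 − 0.08735) = 1.10.

1.10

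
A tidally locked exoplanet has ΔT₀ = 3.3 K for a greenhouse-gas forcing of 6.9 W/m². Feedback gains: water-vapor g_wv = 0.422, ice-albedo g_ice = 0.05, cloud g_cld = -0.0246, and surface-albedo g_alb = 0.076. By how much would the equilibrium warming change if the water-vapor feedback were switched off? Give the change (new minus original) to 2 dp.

Original: g = 0.5234, ΔT = 3.3/(1−0.5234) = 6.9240 K.
Without water-vapor: g' = 0.1014, ΔT' = 3.3/(1−0.1014) = 3.6724 K.
Change = 3.6724 − 6.9240 = -3.25 K.

-3.25 K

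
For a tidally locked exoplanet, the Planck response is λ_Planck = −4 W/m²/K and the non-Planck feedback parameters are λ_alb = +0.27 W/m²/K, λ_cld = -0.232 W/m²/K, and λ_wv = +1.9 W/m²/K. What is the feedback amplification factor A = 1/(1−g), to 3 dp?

1.940

Convert to gains: g_alb = 0.27/4 = 0.0675; g_cld = -0.232/4 = -0.058; g_wv = 1.9/4 = 0.475.
Total gain g = 0.4845.
A = 1/(1 − 0.4845) = 1.940.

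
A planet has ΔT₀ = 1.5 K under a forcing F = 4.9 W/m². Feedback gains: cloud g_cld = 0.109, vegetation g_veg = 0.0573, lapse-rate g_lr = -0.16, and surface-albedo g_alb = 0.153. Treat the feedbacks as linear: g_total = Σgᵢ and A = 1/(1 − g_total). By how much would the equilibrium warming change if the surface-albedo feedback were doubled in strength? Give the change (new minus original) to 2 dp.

Original: g = 0.1593, ΔT = 1.5/(1−0.1593) = 1.7842 K.
With doubled surface-albedo: g' = 0.3123, ΔT' = 1.5/(1−0.3123) = 2.1812 K.
Change = 2.1812 − 1.7842 = 0.40 K.

0.40 K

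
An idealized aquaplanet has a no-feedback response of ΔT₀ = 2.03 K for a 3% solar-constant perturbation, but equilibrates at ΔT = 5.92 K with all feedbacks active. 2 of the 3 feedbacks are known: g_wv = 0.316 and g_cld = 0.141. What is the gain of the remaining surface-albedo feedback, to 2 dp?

0.20

Amplification A = ΔT/ΔT₀ = 5.92/2.03 = 2.916.
Total gain g = 1 − 1/A = 1 − 1/2.916 = 0.6571.
Known gains sum to 0.316 + 0.141 = 0.457.
g_alb = 0.6571 − 0.457 = 0.20.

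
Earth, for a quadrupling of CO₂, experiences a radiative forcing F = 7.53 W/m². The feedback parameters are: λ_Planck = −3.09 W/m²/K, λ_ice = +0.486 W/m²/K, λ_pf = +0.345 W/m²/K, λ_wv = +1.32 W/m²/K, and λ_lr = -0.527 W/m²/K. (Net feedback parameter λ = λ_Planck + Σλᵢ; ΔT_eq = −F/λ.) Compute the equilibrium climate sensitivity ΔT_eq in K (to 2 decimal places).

5.14 K

Net feedback parameter λ = (−3.09) + (+0.486) + (+0.345) + (+1.32) + (-0.527) = -1.466 W/m²/K.
ΔT = −F/λ = −7.53/(-1.466) = 5.14 K.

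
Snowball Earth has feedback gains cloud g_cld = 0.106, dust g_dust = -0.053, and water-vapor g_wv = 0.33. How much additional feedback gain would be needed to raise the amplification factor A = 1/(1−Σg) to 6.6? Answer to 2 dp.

0.47

Current total gain = 0.383.
Target gain for A = 6.6: g* = 1 − 1/6.6 = 0.8485.
Additional gain needed = 0.8485 − 0.383 = 0.47.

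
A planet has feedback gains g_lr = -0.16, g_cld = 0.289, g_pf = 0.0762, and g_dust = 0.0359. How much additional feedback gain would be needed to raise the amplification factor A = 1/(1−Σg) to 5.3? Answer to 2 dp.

0.57

Current total gain = 0.2411.
Target gain for A = 5.3: g* = 1 − 1/5.3 = 0.8113.
Additional gain needed = 0.8113 − 0.2411 = 0.57.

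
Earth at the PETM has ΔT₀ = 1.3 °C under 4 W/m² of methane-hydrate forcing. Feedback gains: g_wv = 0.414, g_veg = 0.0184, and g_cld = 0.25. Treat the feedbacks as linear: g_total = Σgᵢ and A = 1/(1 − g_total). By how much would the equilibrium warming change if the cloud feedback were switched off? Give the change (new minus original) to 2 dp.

-1.80 °C

Original: g = 0.6824, ΔT = 1.3/(1−0.6824) = 4.0932 °C.
Without cloud: g' = 0.4324, ΔT' = 1.3/(1−0.4324) = 2.2903 °C.
Change = 2.2903 − 4.0932 = -1.80 °C.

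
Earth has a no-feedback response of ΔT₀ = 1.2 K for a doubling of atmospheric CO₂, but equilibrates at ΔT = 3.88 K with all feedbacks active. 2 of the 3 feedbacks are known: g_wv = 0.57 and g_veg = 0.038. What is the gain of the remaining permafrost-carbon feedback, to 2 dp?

0.08

Amplification A = ΔT/ΔT₀ = 3.88/1.2 = 3.233.
Total gain g = 1 − 1/A = 1 − 1/3.233 = 0.6907.
Known gains sum to 0.57 + 0.038 = 0.608.
g_pf = 0.6907 − 0.608 = 0.08.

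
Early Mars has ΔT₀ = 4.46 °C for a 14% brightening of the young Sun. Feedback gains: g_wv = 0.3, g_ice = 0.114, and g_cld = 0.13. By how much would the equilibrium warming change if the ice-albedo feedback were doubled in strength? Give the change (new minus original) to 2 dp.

Original: g = 0.544, ΔT = 4.46/(1−0.544) = 9.7807 °C.
With doubled ice-albedo: g' = 0.658, ΔT' = 4.46/(1−0.658) = 13.0409 °C.
Change = 13.0409 − 9.7807 = 3.26 °C.

3.26 °C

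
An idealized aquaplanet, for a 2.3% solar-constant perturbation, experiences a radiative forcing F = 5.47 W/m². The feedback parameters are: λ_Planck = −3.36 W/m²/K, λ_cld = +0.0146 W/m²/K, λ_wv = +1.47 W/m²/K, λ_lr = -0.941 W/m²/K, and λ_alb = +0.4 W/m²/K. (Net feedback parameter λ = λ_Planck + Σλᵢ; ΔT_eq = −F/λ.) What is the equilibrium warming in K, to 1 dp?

2.3 K

Net feedback parameter λ = (−3.36) + (+0.0146) + (+1.47) + (-0.941) + (+0.4) = -2.4164 W/m²/K.
ΔT = −F/λ = −5.47/(-2.4164) = 2.3 K.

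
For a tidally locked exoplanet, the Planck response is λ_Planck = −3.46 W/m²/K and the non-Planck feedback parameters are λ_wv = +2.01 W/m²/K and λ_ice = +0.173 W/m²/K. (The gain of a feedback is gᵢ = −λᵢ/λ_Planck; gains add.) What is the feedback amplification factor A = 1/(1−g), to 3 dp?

2.709

Convert to gains: g_wv = 2.01/3.46 = 0.5809; g_ice = 0.173/3.46 = 0.05.
Total gain g = 0.6309.
A = 1/(1 − 0.6309) = 2.709.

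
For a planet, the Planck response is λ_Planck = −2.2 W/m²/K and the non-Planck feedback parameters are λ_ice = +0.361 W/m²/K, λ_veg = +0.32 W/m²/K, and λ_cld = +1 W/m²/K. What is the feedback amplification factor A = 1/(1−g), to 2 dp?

Convert to gains: g_ice = 0.361/2.2 = 0.1641; g_veg = 0.32/2.2 = 0.1455; g_cld = 1/2.2 = 0.4545.
Total gain g = 0.7641.
A = 1/(1 − 0.7641) = 4.24.

4.24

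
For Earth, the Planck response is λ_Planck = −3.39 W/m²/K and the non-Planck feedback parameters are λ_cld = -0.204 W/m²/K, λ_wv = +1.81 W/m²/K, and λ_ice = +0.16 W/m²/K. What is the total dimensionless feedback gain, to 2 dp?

Convert to gains: g_cld = -0.204/3.39 = -0.06018; g_wv = 1.81/3.39 = 0.5339; g_ice = 0.16/3.39 = 0.0472.
Total gain g = 0.52092.

0.52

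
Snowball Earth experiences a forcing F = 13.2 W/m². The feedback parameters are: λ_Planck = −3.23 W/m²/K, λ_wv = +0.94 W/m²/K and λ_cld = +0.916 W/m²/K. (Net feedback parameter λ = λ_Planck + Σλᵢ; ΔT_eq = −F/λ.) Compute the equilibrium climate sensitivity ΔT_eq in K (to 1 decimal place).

9.6 K

Net feedback parameter λ = (−3.23) + (+0.94) + (+0.916) = -1.374 W/m²/K.
ΔT = −F/λ = −13.2/(-1.374) = 9.6 K.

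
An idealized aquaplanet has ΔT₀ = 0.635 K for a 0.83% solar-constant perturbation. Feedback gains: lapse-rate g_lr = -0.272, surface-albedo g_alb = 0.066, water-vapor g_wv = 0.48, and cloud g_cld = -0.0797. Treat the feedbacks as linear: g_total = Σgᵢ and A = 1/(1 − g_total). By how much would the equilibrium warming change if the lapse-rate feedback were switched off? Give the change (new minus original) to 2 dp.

Original: g = 0.1943, ΔT = 0.635/(1−0.1943) = 0.7881 K.
Without lapse-rate: g' = 0.4663, ΔT' = 0.635/(1−0.4663) = 1.1898 K.
Change = 1.1898 − 0.7881 = 0.40 K.

0.40 K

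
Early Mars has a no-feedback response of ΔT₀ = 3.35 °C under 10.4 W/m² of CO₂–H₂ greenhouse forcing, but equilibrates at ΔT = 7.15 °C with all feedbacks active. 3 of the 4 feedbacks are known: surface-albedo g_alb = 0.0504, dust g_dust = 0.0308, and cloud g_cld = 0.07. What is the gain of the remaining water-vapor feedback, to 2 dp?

Amplification A = ΔT/ΔT₀ = 7.15/3.35 = 2.134.
Total gain g = 1 − 1/A = 1 − 1/2.134 = 0.5314.
Known gains sum to 0.0504 + 0.0308 + 0.07 = 0.1512.
g_wv = 0.5314 − 0.1512 = 0.38.

0.38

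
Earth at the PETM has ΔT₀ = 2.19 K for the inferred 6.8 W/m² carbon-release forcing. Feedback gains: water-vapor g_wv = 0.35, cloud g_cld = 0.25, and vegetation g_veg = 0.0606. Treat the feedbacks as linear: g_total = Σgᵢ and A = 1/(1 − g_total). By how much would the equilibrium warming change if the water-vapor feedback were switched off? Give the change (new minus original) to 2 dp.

Original: g = 0.6606, ΔT = 2.19/(1−0.6606) = 6.4526 K.
Without water-vapor: g' = 0.3106, ΔT' = 2.19/(1−0.3106) = 3.1767 K.
Change = 3.1767 − 6.4526 = -3.28 K.

-3.28 K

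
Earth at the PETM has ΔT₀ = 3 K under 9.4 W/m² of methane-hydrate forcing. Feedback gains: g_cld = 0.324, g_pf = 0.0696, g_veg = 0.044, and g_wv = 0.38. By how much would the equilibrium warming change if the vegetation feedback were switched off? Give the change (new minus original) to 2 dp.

-3.20 K

Original: g = 0.8176, ΔT = 3/(1−0.8176) = 16.4474 K.
Without vegetation: g' = 0.7736, ΔT' = 3/(1−0.7736) = 13.2509 K.
Change = 13.2509 − 16.4474 = -3.20 K.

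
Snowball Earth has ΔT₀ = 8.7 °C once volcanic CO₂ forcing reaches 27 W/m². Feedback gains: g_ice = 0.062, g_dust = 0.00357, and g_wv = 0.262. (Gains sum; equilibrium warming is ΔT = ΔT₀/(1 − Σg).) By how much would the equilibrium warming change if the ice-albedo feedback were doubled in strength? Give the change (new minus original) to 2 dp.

1.31 °C

Original: g = 0.32757, ΔT = 8.7/(1−0.32757) = 12.9381 °C.
With doubled ice-albedo: g' = 0.38957, ΔT' = 8.7/(1−0.38957) = 14.2522 °C.
Change = 14.2522 − 12.9381 = 1.31 °C.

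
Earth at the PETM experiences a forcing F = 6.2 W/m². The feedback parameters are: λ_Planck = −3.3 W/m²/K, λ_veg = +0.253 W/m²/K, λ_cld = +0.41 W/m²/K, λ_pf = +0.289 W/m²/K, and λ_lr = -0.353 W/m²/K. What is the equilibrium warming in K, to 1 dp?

Net feedback parameter λ = (−3.3) + (+0.253) + (+0.41) + (+0.289) + (-0.353) = -2.701 W/m²/K.
ΔT = −F/λ = −6.2/(-2.701) = 2.3 K.

2.3 K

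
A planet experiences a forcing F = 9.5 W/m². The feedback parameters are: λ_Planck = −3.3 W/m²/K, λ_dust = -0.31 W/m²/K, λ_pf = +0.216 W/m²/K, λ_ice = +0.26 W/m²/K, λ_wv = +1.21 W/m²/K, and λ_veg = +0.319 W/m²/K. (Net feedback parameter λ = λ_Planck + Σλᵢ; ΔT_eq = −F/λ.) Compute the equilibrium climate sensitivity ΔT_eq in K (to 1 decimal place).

Net feedback parameter λ = (−3.3) + (-0.31) + (+0.216) + (+0.26) + (+1.21) + (+0.319) = -1.605 W/m²/K.
ΔT = −F/λ = −9.5/(-1.605) = 5.9 K.

5.9 K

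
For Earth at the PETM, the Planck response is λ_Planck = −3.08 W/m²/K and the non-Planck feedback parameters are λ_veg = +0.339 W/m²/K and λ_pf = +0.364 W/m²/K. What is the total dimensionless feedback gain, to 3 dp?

0.228

Convert to gains: g_veg = 0.339/3.08 = 0.1101; g_pf = 0.364/3.08 = 0.1182.
Total gain g = 0.2283.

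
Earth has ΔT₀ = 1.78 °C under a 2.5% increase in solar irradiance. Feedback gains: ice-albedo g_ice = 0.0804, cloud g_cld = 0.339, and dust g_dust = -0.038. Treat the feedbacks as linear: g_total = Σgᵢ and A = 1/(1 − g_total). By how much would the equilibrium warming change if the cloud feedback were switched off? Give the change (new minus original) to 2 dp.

Original: g = 0.3814, ΔT = 1.78/(1−0.3814) = 2.8775 °C.
Without cloud: g' = 0.0424, ΔT' = 1.78/(1−0.0424) = 1.8588 °C.
Change = 1.8588 − 2.8775 = -1.02 °C.

-1.02 °C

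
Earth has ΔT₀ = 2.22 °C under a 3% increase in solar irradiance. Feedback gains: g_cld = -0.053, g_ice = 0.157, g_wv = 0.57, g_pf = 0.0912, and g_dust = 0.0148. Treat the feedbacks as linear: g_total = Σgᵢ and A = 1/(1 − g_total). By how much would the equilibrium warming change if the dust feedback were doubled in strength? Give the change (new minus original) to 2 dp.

0.73 °C

Original: g = 0.78, ΔT = 2.22/(1−0.78) = 10.0909 °C.
With doubled dust: g' = 0.7948, ΔT' = 2.22/(1−0.7948) = 10.8187 °C.
Change = 10.8187 − 10.0909 = 0.73 °C.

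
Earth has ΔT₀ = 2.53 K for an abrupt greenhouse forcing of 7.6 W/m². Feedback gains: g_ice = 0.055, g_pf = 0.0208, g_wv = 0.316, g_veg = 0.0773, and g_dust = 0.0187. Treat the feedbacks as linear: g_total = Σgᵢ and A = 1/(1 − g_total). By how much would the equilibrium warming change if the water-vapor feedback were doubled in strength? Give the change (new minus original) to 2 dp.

Original: g = 0.4878, ΔT = 2.53/(1−0.4878) = 4.9395 K.
With doubled water-vapor: g' = 0.8038, ΔT' = 2.53/(1−0.8038) = 12.8950 K.
Change = 12.8950 − 4.9395 = 7.96 K.

7.96 K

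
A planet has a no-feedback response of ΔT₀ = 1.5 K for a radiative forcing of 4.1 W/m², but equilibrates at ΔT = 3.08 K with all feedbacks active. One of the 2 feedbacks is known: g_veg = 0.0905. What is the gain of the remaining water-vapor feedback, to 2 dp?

Amplification A = ΔT/ΔT₀ = 3.08/1.5 = 2.053.
Total gain g = 1 − 1/A = 1 − 1/2.053 = 0.5129.
The known gain is 0.0905.
g_wv = 0.5129 − 0.0905 = 0.42.

0.42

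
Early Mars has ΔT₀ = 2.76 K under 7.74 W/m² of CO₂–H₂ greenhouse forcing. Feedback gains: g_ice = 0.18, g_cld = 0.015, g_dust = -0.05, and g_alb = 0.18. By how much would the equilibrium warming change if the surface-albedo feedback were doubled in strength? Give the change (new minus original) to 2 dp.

Original: g = 0.325, ΔT = 2.76/(1−0.325) = 4.0889 K.
With doubled surface-albedo: g' = 0.505, ΔT' = 2.76/(1−0.505) = 5.5758 K.
Change = 5.5758 − 4.0889 = 1.49 K.

1.49 K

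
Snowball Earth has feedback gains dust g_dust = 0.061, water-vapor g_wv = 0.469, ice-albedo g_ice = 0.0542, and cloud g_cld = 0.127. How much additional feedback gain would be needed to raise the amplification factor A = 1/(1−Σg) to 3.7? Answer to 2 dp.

0.02

Current total gain = 0.7112.
Target gain for A = 3.7: g* = 1 − 1/3.7 = 0.7297.
Additional gain needed = 0.7297 − 0.7112 = 0.02.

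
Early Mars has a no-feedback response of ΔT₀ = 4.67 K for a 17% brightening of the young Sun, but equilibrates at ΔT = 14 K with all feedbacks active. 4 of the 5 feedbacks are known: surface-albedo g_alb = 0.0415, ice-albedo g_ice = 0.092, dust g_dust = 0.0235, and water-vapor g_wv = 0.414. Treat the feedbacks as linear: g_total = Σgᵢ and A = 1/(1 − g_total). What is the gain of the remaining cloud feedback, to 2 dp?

0.10

Amplification A = ΔT/ΔT₀ = 14/4.67 = 2.998.
Total gain g = 1 − 1/A = 1 − 1/2.998 = 0.6664.
Known gains sum to 0.0415 + 0.092 + 0.0235 + 0.414 = 0.571.
g_cld = 0.6664 − 0.571 = 0.10.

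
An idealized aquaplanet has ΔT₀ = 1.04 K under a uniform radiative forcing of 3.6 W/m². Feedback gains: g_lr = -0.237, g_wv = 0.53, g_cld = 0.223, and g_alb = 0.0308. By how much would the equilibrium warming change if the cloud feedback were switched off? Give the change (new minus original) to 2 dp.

-0.76 K

Original: g = 0.5468, ΔT = 1.04/(1−0.5468) = 2.2948 K.
Without cloud: g' = 0.3238, ΔT' = 1.04/(1−0.3238) = 1.5380 K.
Change = 1.5380 − 2.2948 = -0.76 K.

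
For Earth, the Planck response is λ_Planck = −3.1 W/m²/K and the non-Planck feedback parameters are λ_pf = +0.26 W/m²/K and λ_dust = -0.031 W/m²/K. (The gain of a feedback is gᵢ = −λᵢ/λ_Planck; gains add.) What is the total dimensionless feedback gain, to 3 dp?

Convert to gains: g_pf = 0.26/3.1 = 0.08387; g_dust = -0.031/3.1 = -0.01.
Total gain g = 0.07387.

0.074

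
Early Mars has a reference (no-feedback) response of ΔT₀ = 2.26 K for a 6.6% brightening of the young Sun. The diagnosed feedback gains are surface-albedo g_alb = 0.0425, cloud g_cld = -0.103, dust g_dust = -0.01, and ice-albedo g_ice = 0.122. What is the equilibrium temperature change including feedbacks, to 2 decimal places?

Total gain g = 0.0425 − 0.103 − 0.01 + 0.122 = 0.0515.
Amplification A = 1/(1 − 0.0515) = 1.054.
ΔT = 2.26 × 1.054 = 2.38 K.

2.38 K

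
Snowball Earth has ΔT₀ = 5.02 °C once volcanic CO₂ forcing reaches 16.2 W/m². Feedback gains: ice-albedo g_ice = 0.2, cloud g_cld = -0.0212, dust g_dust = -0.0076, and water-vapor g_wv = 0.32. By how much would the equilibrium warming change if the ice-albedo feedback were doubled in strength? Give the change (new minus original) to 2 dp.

Original: g = 0.4912, ΔT = 5.02/(1−0.4912) = 9.8664 °C.
With doubled ice-albedo: g' = 0.6912, ΔT' = 5.02/(1−0.6912) = 16.2565 °C.
Change = 16.2565 − 9.8664 = 6.39 °C.

6.39 °C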